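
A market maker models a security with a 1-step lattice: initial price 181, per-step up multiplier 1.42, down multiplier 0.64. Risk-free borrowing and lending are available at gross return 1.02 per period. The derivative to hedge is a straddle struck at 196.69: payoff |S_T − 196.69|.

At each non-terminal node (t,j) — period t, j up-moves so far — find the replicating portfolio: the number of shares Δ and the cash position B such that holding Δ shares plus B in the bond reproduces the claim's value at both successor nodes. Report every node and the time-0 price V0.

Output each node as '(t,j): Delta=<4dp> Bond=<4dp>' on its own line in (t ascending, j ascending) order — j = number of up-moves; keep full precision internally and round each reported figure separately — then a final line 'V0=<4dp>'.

(0,0): Delta=-0.1453 Bond=95.7715
V0=69.4638

Since d<R<u, set p* = (R−d)/(u−d) = 0.4872; price each node as the discounted p*-expectation of its children.
At expiry t=1: V(1,0)=80.8500, V(1,1)=60.3300
  t=0,j=0: stock 181.0000 → up 257.0200 (V=60.3300), down 115.8400 (V=80.8500). Price 69.4638; hedge Δ=-0.1453, bond B=95.7715.
Each (Δ,B) replicates both successor values, so the strategy is self-financing and V0 is arbitrage-free.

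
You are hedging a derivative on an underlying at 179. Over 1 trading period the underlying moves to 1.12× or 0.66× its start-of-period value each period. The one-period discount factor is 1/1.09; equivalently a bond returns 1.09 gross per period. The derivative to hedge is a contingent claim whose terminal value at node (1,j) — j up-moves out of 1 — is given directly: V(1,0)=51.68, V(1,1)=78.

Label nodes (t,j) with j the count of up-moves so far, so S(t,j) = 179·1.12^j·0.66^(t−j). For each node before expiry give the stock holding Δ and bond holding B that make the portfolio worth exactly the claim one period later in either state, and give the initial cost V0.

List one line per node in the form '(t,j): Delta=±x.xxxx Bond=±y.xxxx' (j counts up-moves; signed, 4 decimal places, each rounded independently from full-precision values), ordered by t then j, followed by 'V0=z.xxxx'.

(0,0): Delta=0.3197 Bond=12.7675
V0=69.9848

Under the risk-neutral measure, an up-move has probability p* = (R−d)/(u−d) = 0.9348 and values discount at R = 1.09.
Terminal values V(1,·): V(1,0)=51.6800, V(1,1)=78.0000
  t=0,j=0: stock 179.0000 → up 200.4800 (V=78.0000), down 118.1400 (V=51.6800). Price 69.9848; hedge Δ=0.3197, bond B=12.7675.
Self-financing check: at every node Δ·S+B equals the discounted successor values.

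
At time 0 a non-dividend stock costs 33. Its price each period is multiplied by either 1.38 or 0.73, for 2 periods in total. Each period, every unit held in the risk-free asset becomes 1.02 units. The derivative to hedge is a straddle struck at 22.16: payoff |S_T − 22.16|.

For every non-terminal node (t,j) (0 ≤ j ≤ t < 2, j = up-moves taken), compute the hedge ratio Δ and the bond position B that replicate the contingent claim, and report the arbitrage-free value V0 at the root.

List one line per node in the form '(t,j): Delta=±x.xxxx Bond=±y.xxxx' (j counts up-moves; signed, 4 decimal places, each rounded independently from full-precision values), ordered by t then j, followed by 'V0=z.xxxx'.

(0,0): Delta=0.7684 Bond=-10.9598
(1,0): Delta=0.4157 Bond=-2.6832
(1,1): Delta=1.0000 Bond=-21.7255
V0=14.3978

The replicating-portfolio and risk-neutral prices coincide; use p* = (1.02−0.73)/(1.38−0.73) = 0.4462 for the latter.
Terminal payoffs: V(2,0)=4.5743, V(2,1)=11.0842, V(2,2)=40.6852
(1,0): S=24.0900. Δ = (V_up−V_dn)/(S_up−S_dn) = (11.0842−4.5743)/(33.2442−17.5857) = 0.4157. V = [p*·11.0842 + (1−p*)·4.5743]/1.02 = 7.3321. B = V − Δ·S = -2.6832.
(1,1): S=45.5400. Δ = (V_up−V_dn)/(S_up−S_dn) = (40.6852−11.0842)/(62.8452−33.2442) = 1.0000. V = [p*·40.6852 + (1−p*)·11.0842]/1.02 = 23.8145. B = V − Δ·S = -21.7255.
(0,0): S=33.0000. Δ = (V_up−V_dn)/(S_up−S_dn) = (23.8145−7.3321)/(45.5400−24.0900) = 0.7684. V = [p*·23.8145 + (1−p*)·7.3321]/1.02 = 14.3978. B = V − Δ·S = -10.9598.
Root portfolio cost Δ·33+B reproduces V0=14.3978.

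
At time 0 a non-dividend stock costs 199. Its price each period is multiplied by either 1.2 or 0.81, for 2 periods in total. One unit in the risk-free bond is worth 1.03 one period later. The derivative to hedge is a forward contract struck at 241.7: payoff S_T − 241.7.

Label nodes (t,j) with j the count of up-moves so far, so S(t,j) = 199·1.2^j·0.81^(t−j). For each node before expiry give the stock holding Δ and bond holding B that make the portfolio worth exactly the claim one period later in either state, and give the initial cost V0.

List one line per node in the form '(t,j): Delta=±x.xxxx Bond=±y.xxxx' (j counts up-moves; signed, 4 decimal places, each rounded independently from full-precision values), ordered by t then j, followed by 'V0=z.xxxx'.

No-arbitrage ⇒ martingale measure with p* = (R−d)/(u−d) = 0.5641.
At expiry t=2: V(2,0)=-111.1361, V(2,1)=-48.2720, V(2,2)=44.8600
(1,0): S=161.1900. Δ = (V_up−V_dn)/(S_up−S_dn) = (-48.2720−-111.1361)/(193.4280−130.5639) = 1.0000. V = [p*·-48.2720 + (1−p*)·-111.1361]/1.03 = -73.4702. B = V − Δ·S = -234.6602.
(1,1): S=238.8000. Δ = (V_up−V_dn)/(S_up−S_dn) = (44.8600−-48.2720)/(286.5600−193.4280) = 1.0000. V = [p*·44.8600 + (1−p*)·-48.2720]/1.03 = 4.1398. B = V − Δ·S = -234.6602.
(0,0): S=199.0000. Δ = (V_up−V_dn)/(S_up−S_dn) = (4.1398−-73.4702)/(238.8000−161.1900) = 1.0000. V = [p*·4.1398 + (1−p*)·-73.4702]/1.03 = -28.8254. B = V − Δ·S = -227.8254.
Check: Δ(0,0)·S0 + B(0,0) = -28.8254 = V0.

(0,0): Delta=1.0000 Bond=-227.8254
(1,0): Delta=1.0000 Bond=-234.6602
(1,1): Delta=1.0000 Bond=-234.6602
V0=-28.8254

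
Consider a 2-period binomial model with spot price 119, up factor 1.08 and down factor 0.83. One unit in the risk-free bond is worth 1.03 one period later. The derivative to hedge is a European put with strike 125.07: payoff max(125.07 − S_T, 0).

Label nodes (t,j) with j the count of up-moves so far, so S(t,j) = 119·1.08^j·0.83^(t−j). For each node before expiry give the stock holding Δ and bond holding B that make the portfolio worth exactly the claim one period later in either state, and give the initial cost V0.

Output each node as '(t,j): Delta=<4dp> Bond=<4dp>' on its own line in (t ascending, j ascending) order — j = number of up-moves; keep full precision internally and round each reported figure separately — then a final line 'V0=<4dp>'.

(0,0): Delta=-0.6415 Bond=83.5129
(1,0): Delta=-1.0000 Bond=121.4272
(1,1): Delta=-0.5726 Bond=77.1661
V0=7.1742

Under the risk-neutral measure, an up-move has probability p* = (R−d)/(u−d) = 0.8000 and values discount at R = 1.03.
Payoff layer (t=2): V(2,0)=43.0909, V(2,1)=18.3984, V(2,2)=0.0000
  t=1,j=0: stock 98.7700 → up 106.6716 (V=18.3984), down 81.9791 (V=43.0909). Price 22.6572; hedge Δ=-1.0000, bond B=121.4272.
  t=1,j=1: stock 128.5200 → up 138.8016 (V=0.0000), down 106.6716 (V=18.3984). Price 3.5725; hedge Δ=-0.5726, bond B=77.1661.
  t=0,j=0: stock 119.0000 → up 128.5200 (V=3.5725), down 98.7700 (V=22.6572). Price 7.1742; hedge Δ=-0.6415, bond B=83.5129.
Self-financing check: at every node Δ·S+B equals the discounted successor values.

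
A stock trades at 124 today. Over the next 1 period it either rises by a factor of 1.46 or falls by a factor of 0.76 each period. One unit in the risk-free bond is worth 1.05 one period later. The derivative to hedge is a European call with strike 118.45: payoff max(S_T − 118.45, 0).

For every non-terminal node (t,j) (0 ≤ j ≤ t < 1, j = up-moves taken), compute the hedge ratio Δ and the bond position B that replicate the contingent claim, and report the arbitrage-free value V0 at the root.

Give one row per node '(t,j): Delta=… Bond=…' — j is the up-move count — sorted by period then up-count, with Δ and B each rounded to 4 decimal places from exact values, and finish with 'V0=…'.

(0,0): Delta=0.7211 Bond=-64.7189
V0=24.6954

No-arbitrage ⇒ martingale measure with p* = (R−d)/(u−d) = 0.4143.
Terminal payoffs: V(1,0)=0.0000, V(1,1)=62.5900
  t=0,j=0: stock 124.0000 → up 181.0400 (V=62.5900), down 94.2400 (V=0.0000). Price 24.6954; hedge Δ=0.7211, bond B=-64.7189.
Check: Δ(0,0)·S0 + B(0,0) = 24.6954 = V0.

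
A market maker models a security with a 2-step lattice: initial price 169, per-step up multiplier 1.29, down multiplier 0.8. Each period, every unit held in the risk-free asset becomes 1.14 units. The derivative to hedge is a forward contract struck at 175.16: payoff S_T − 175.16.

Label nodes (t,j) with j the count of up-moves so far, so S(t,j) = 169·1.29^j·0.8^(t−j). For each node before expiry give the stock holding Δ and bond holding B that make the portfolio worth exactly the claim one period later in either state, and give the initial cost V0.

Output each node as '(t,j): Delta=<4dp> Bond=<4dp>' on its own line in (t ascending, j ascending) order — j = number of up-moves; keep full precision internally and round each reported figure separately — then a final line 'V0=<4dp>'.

No-arbitrage ⇒ martingale measure with p* = (R−d)/(u−d) = 0.6939.
At expiry t=2: V(2,0)=-67.0000, V(2,1)=-0.7520, V(2,2)=106.0729
  t=1,j=0: stock 135.2000 → up 174.4080 (V=-0.7520), down 108.1600 (V=-67.0000). Price -18.4491; hedge Δ=1.0000, bond B=-153.6491.
  t=1,j=1: stock 218.0100 → up 281.2329 (V=106.0729), down 174.4080 (V=-0.7520). Price 64.3609; hedge Δ=1.0000, bond B=-153.6491.
  t=0,j=0: stock 169.0000 → up 218.0100 (V=64.3609), down 135.2000 (V=-18.4491). Price 34.2201; hedge Δ=1.0000, bond B=-134.7799.
Each (Δ,B) replicates both successor values, so the strategy is self-financing and V0 is arbitrage-free.

(0,0): Delta=1.0000 Bond=-134.7799
(1,0): Delta=1.0000 Bond=-153.6491
(1,1): Delta=1.0000 Bond=-153.6491
V0=34.2201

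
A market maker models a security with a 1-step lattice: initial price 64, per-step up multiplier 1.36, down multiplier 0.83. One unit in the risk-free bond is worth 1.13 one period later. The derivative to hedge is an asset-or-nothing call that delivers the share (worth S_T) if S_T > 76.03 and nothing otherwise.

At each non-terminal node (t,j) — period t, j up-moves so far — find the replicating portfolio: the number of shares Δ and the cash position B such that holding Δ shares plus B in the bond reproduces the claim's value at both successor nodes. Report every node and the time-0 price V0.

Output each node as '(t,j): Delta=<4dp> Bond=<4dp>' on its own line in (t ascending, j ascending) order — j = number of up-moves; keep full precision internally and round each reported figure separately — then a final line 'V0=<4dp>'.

(0,0): Delta=2.5660 Bond=-120.6265
V0=43.5999

No-arbitrage ⇒ martingale measure with p* = (R−d)/(u−d) = 0.5660.
Terminal payoffs: V(1,0)=0.0000, V(1,1)=87.0400
(0,0): S=64.0000. Δ = (V_up−V_dn)/(S_up−S_dn) = (87.0400−0.0000)/(87.0400−53.1200) = 2.5660. V = [p*·87.0400 + (1−p*)·0.0000]/1.13 = 43.5999. B = V − Δ·S = -120.6265.
Check: Δ(0,0)·S0 + B(0,0) = 43.5999 = V0.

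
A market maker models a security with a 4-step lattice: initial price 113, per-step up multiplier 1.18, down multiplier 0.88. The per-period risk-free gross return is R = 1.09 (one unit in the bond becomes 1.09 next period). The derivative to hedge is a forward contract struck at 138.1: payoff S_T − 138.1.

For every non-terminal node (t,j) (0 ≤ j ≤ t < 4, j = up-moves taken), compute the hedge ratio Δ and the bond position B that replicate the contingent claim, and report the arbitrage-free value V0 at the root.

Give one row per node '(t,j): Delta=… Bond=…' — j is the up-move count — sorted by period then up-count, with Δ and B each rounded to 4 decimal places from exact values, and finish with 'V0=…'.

(0,0): Delta=1.0000 Bond=-97.8335
(1,0): Delta=1.0000 Bond=-106.6385
(1,1): Delta=1.0000 Bond=-106.6385
(2,0): Delta=1.0000 Bond=-116.2360
(2,1): Delta=1.0000 Bond=-116.2360
(2,2): Delta=1.0000 Bond=-116.2360
(3,0): Delta=1.0000 Bond=-126.6972
(3,1): Delta=1.0000 Bond=-126.6972
(3,2): Delta=1.0000 Bond=-126.6972
(3,3): Delta=1.0000 Bond=-126.6972
V0=15.1665

The replicating-portfolio and risk-neutral prices coincide; use p* = (1.09−0.88)/(1.18−0.88) = 0.7000 for the latter.
Terminal payoffs: V(4,0)=-70.3344, V(4,1)=-47.2325, V(4,2)=-16.2550, V(4,3)=25.2831, V(4,4)=80.9819
Node (3,0) S=77.0063: V=(p*·-47.2325+(1−p*)·-70.3344)/1.09=-49.6909; Δ=(-47.2325−-70.3344)/(90.8675−67.7656)=1.0000; B=V−Δ·S=-126.6972
Node (3,1) S=103.2585: V=(p*·-16.2550+(1−p*)·-47.2325)/1.09=-23.4388; Δ=(-16.2550−-47.2325)/(121.8450−90.8675)=1.0000; B=V−Δ·S=-126.6972
Node (3,2) S=138.4603: V=(p*·25.2831+(1−p*)·-16.2550)/1.09=11.7630; Δ=(25.2831−-16.2550)/(163.3831−121.8450)=1.0000; B=V−Δ·S=-126.6972
Node (3,3) S=185.6626: V=(p*·80.9819+(1−p*)·25.2831)/1.09=58.9654; Δ=(80.9819−25.2831)/(219.0819−163.3831)=1.0000; B=V−Δ·S=-126.6972
Node (2,0) S=87.5072: V=(p*·-23.4388+(1−p*)·-49.6909)/1.09=-28.7288; Δ=(-23.4388−-49.6909)/(103.2585−77.0063)=1.0000; B=V−Δ·S=-116.2360
Node (2,1) S=117.3392: V=(p*·11.7630+(1−p*)·-23.4388)/1.09=1.1032; Δ=(11.7630−-23.4388)/(138.4603−103.2585)=1.0000; B=V−Δ·S=-116.2360
Node (2,2) S=157.3412: V=(p*·58.9654+(1−p*)·11.7630)/1.09=41.1052; Δ=(58.9654−11.7630)/(185.6626−138.4603)=1.0000; B=V−Δ·S=-116.2360
Node (1,0) S=99.4400: V=(p*·1.1032+(1−p*)·-28.7288)/1.09=-7.1985; Δ=(1.1032−-28.7288)/(117.3392−87.5072)=1.0000; B=V−Δ·S=-106.6385
Node (1,1) S=133.3400: V=(p*·41.1052+(1−p*)·1.1032)/1.09=26.7015; Δ=(41.1052−1.1032)/(157.3412−117.3392)=1.0000; B=V−Δ·S=-106.6385
Node (0,0) S=113.0000: V=(p*·26.7015+(1−p*)·-7.1985)/1.09=15.1665; Δ=(26.7015−-7.1985)/(133.3400−99.4400)=1.0000; B=V−Δ·S=-97.8335
Each (Δ,B) replicates both successor values, so the strategy is self-financing and V0 is arbitrage-free.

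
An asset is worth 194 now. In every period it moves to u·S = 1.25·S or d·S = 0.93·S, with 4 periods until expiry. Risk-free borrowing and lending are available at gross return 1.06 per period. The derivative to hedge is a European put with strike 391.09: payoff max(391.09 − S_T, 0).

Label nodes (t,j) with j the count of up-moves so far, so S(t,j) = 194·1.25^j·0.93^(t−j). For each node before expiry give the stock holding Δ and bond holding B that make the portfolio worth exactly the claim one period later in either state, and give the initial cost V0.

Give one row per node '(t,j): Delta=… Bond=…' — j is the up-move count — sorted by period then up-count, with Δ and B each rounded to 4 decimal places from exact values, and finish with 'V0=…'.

The replicating-portfolio and risk-neutral prices coincide; use p* = (1.06−0.93)/(1.25−0.93) = 0.4063 for the latter.
At expiry t=4: V(4,0)=245.9679, V(4,1)=196.0334, V(4,2)=128.9172, V(4,3)=38.7072, V(4,4)=0.0000
Node (3,0) S=156.0453: V=(p*·196.0334+(1−p*)·245.9679)/1.06=212.9076; Δ=(196.0334−245.9679)/(195.0566−145.1221)=-1.0000; B=V−Δ·S=368.9528
Node (3,1) S=209.7383: V=(p*·128.9172+(1−p*)·196.0334)/1.06=159.2146; Δ=(128.9172−196.0334)/(262.1728−195.0566)=-1.0000; B=V−Δ·S=368.9528
Node (3,2) S=281.9062: V=(p*·38.7072+(1−p*)·128.9172)/1.06=87.0466; Δ=(38.7072−128.9172)/(352.3828−262.1728)=-1.0000; B=V−Δ·S=368.9528
Node (3,3) S=378.9062: V=(p*·0.0000+(1−p*)·38.7072)/1.06=21.6815; Δ=(0.0000−38.7072)/(473.6328−352.3828)=-0.3192; B=V−Δ·S=142.6415
Node (2,0) S=167.7906: V=(p*·159.2146+(1−p*)·212.9076)/1.06=180.2781; Δ=(159.2146−212.9076)/(209.7383−156.0453)=-1.0000; B=V−Δ·S=348.0687
Node (2,1) S=225.5250: V=(p*·87.0466+(1−p*)·159.2146)/1.06=122.5437; Δ=(87.0466−159.2146)/(281.9062−209.7383)=-1.0000; B=V−Δ·S=348.0687
Node (2,2) S=303.1250: V=(p*·21.6815+(1−p*)·87.0466)/1.06=57.0679; Δ=(21.6815−87.0466)/(378.9062−281.9062)=-0.6739; B=V−Δ·S=261.3338
Node (1,0) S=180.4200: V=(p*·122.5437+(1−p*)·180.2781)/1.06=147.9467; Δ=(122.5437−180.2781)/(225.5250−167.7906)=-1.0000; B=V−Δ·S=328.3667
Node (1,1) S=242.5000: V=(p*·57.0679+(1−p*)·122.5437)/1.06=90.5134; Δ=(57.0679−122.5437)/(303.1250−225.5250)=-0.8438; B=V−Δ·S=295.1251
Node (0,0) S=194.0000: V=(p*·90.5134+(1−p*)·147.9467)/1.06=117.5608; Δ=(90.5134−147.9467)/(242.5000−180.4200)=-0.9252; B=V−Δ·S=297.0399
Root portfolio cost Δ·194+B reproduces V0=117.5608.

(0,0): Delta=-0.9252 Bond=297.0399
(1,0): Delta=-1.0000 Bond=328.3667
(1,1): Delta=-0.8438 Bond=295.1251
(2,0): Delta=-1.0000 Bond=348.0687
(2,1): Delta=-1.0000 Bond=348.0687
(2,2): Delta=-0.6739 Bond=261.3338
(3,0): Delta=-1.0000 Bond=368.9528
(3,1): Delta=-1.0000 Bond=368.9528
(3,2): Delta=-1.0000 Bond=368.9528
(3,3): Delta=-0.3192 Bond=142.6415
V0=117.5608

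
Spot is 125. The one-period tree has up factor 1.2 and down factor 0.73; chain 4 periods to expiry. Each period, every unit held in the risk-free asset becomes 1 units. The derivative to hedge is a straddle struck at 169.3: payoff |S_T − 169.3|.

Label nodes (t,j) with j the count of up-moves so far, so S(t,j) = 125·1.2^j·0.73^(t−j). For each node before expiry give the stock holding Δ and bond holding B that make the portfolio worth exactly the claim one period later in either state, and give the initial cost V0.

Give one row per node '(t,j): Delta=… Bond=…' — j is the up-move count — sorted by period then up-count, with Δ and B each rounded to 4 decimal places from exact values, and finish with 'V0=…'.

Under the risk-neutral measure, an up-move has probability p* = (R−d)/(u−d) = 0.5745 and values discount at R = 1.
Payoff layer (t=4): V(4,0)=133.8022, V(4,1)=110.9475, V(4,2)=73.3780, V(4,3)=11.6200, V(4,4)=89.9000
Node (3,0) S=48.6271: V=(p*·110.9475+(1−p*)·133.8022)/1=120.6729; Δ=(110.9475−133.8022)/(58.3525−35.4978)=-1.0000; B=V−Δ·S=169.3000
Node (3,1) S=79.9350: V=(p*·73.3780+(1−p*)·110.9475)/1=89.3650; Δ=(73.3780−110.9475)/(95.9220−58.3525)=-1.0000; B=V−Δ·S=169.3000
Node (3,2) S=131.4000: V=(p*·11.6200+(1−p*)·73.3780)/1=37.9000; Δ=(11.6200−73.3780)/(157.6800−95.9220)=-1.0000; B=V−Δ·S=169.3000
Node (3,3) S=216.0000: V=(p*·89.9000+(1−p*)·11.6200)/1=56.5894; Δ=(89.9000−11.6200)/(259.2000−157.6800)=0.7711; B=V−Δ·S=-109.9638
Node (2,0) S=66.6125: V=(p*·89.3650+(1−p*)·120.6729)/1=102.6875; Δ=(89.3650−120.6729)/(79.9350−48.6271)=-1.0000; B=V−Δ·S=169.3000
Node (2,1) S=109.5000: V=(p*·37.9000+(1−p*)·89.3650)/1=59.8000; Δ=(37.9000−89.3650)/(131.4000−79.9350)=-1.0000; B=V−Δ·S=169.3000
Node (2,2) S=180.0000: V=(p*·56.5894+(1−p*)·37.9000)/1=48.6364; Δ=(56.5894−37.9000)/(216.0000−131.4000)=0.2209; B=V−Δ·S=8.8718
Node (1,0) S=91.2500: V=(p*·59.8000+(1−p*)·102.6875)/1=78.0500; Δ=(59.8000−102.6875)/(109.5000−66.6125)=-1.0000; B=V−Δ·S=169.3000
Node (1,1) S=150.0000: V=(p*·48.6364+(1−p*)·59.8000)/1=53.3869; Δ=(48.6364−59.8000)/(180.0000−109.5000)=-0.1583; B=V−Δ·S=77.1391
Node (0,0) S=125.0000: V=(p*·53.3869+(1−p*)·78.0500)/1=63.8818; Δ=(53.3869−78.0500)/(150.0000−91.2500)=-0.4198; B=V−Δ·S=116.3565
Self-financing check: at every node Δ·S+B equals the discounted successor values.

(0,0): Delta=-0.4198 Bond=116.3565
(1,0): Delta=-1.0000 Bond=169.3000
(1,1): Delta=-0.1583 Bond=77.1391
(2,0): Delta=-1.0000 Bond=169.3000
(2,1): Delta=-1.0000 Bond=169.3000
(2,2): Delta=0.2209 Bond=8.8718
(3,0): Delta=-1.0000 Bond=169.3000
(3,1): Delta=-1.0000 Bond=169.3000
(3,2): Delta=-1.0000 Bond=169.3000
(3,3): Delta=0.7711 Bond=-109.9638
V0=63.8818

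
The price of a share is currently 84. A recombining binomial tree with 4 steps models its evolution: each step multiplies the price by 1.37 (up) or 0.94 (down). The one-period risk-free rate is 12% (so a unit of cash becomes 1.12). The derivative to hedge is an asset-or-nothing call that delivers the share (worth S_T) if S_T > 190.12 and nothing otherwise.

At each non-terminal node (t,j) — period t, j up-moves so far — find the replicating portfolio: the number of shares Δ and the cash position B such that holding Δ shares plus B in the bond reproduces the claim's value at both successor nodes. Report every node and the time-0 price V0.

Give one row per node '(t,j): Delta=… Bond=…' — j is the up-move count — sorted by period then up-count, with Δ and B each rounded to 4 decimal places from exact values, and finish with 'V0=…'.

The replicating-portfolio and risk-neutral prices coincide; use p* = (1.12−0.94)/(1.37−0.94) = 0.4186 for the latter.
Payoff layer (t=4): V(4,0)=0.0000, V(4,1)=0.0000, V(4,2)=0.0000, V(4,3)=203.0340, V(4,4)=295.9113
  t=3,j=0: stock 69.7691 → up 95.5836 (V=0.0000), down 65.5829 (V=0.0000). Price 0.0000; hedge Δ=0.0000, bond B=0.0000.
  t=3,j=1: stock 101.6847 → up 139.3080 (V=0.0000), down 95.5836 (V=0.0000). Price 0.0000; hedge Δ=0.0000, bond B=0.0000.
  t=3,j=2: stock 148.2000 → up 203.0340 (V=203.0340), down 139.3080 (V=0.0000). Price 75.8848; hedge Δ=3.1860, bond B=-396.2874.
  t=3,j=3: stock 215.9937 → up 295.9113 (V=295.9113), down 203.0340 (V=203.0340). Price 215.9937; hedge Δ=1.0000, bond B=0.0000.
  t=2,j=0: stock 74.2224 → up 101.6847 (V=0.0000), down 69.7691 (V=0.0000). Price 0.0000; hedge Δ=0.0000, bond B=0.0000.
  t=2,j=1: stock 108.1752 → up 148.2000 (V=75.8848), down 101.6847 (V=0.0000). Price 28.3623; hedge Δ=1.6314, bond B=-148.1140.
  t=2,j=2: stock 157.6596 → up 215.9937 (V=215.9937), down 148.2000 (V=75.8848). Price 120.1206; hedge Δ=2.0667, bond B=-205.7140.
  t=1,j=0: stock 78.9600 → up 108.1752 (V=28.3623), down 74.2224 (V=0.0000). Price 10.6005; hedge Δ=0.8353, bond B=-55.3582.
  t=1,j=1: stock 115.0800 → up 157.6596 (V=120.1206), down 108.1752 (V=28.3623). Price 59.6185; hedge Δ=1.8543, bond B=-153.7729.
  t=0,j=0: stock 84.0000 → up 115.0800 (V=59.6185), down 78.9600 (V=10.6005). Price 27.7854; hedge Δ=1.3571, bond B=-86.2099.
Root portfolio cost Δ·84+B reproduces V0=27.7854.

(0,0): Delta=1.3571 Bond=-86.2099
(1,0): Delta=0.8353 Bond=-55.3582
(1,1): Delta=1.8543 Bond=-153.7729
(2,0): Delta=0.0000 Bond=0.0000
(2,1): Delta=1.6314 Bond=-148.1140
(2,2): Delta=2.0667 Bond=-205.7140
(3,0): Delta=0.0000 Bond=0.0000
(3,1): Delta=0.0000 Bond=0.0000
(3,2): Delta=3.1860 Bond=-396.2874
(3,3): Delta=1.0000 Bond=0.0000
V0=27.7854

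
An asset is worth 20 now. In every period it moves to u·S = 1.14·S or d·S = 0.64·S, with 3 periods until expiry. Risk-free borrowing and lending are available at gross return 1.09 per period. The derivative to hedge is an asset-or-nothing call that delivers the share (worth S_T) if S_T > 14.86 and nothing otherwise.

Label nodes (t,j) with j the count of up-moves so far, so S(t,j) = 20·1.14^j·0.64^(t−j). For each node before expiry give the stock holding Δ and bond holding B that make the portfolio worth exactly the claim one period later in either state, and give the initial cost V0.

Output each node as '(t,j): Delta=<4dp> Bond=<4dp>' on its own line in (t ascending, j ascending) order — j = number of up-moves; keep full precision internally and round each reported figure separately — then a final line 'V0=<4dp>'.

No-arbitrage ⇒ martingale measure with p* = (R−d)/(u−d) = 0.9000.
Terminal payoffs: V(3,0)=0.0000, V(3,1)=0.0000, V(3,2)=16.6349, V(3,3)=29.6309
  t=2,j=0: stock 8.1920 → up 9.3389 (V=0.0000), down 5.2429 (V=0.0000). Price 0.0000; hedge Δ=0.0000, bond B=0.0000.
  t=2,j=1: stock 14.5920 → up 16.6349 (V=16.6349), down 9.3389 (V=0.0000). Price 13.7352; hedge Δ=2.2800, bond B=-19.5345.
  t=2,j=2: stock 25.9920 → up 29.6309 (V=29.6309), down 16.6349 (V=16.6349). Price 25.9920; hedge Δ=1.0000, bond B=0.0000.
  t=1,j=0: stock 12.8000 → up 14.5920 (V=13.7352), down 8.1920 (V=0.0000). Price 11.3410; hedge Δ=2.1461, bond B=-16.1294.
  t=1,j=1: stock 22.8000 → up 25.9920 (V=25.9920), down 14.5920 (V=13.7352). Price 22.7214; hedge Δ=1.0752, bond B=-1.7922.
  t=0,j=0: stock 20.0000 → up 22.8000 (V=22.7214), down 12.8000 (V=11.3410). Price 19.8012; hedge Δ=1.1380, bond B=-2.9595.
Each (Δ,B) replicates both successor values, so the strategy is self-financing and V0 is arbitrage-free.

(0,0): Delta=1.1380 Bond=-2.9595
(1,0): Delta=2.1461 Bond=-16.1294
(1,1): Delta=1.0752 Bond=-1.7922
(2,0): Delta=0.0000 Bond=0.0000
(2,1): Delta=2.2800 Bond=-19.5345
(2,2): Delta=1.0000 Bond=0.0000
V0=19.8012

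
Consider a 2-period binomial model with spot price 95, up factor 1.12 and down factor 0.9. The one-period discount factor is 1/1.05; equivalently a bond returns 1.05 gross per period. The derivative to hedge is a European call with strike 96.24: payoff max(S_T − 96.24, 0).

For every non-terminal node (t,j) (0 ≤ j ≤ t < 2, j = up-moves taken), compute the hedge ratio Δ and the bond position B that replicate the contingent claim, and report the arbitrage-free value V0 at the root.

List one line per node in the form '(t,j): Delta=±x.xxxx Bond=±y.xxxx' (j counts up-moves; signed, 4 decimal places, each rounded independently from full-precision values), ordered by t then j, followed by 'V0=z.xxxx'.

(0,0): Delta=0.7124 Bond=-58.0064
(1,0): Delta=0.0000 Bond=0.0000
(1,1): Delta=0.9795 Bond=-89.3299
V0=9.6677

Risk-neutral probability p* = (R−d)/(u−d) = (1.05−0.9)/(1.12−0.9) = 0.6818.
At expiry t=2: V(2,0)=0.0000, V(2,1)=0.0000, V(2,2)=22.9280
(1,0): S=85.5000. Δ = (V_up−V_dn)/(S_up−S_dn) = (0.0000−0.0000)/(95.7600−76.9500) = 0.0000. V = [p*·0.0000 + (1−p*)·0.0000]/1.05 = 0.0000. B = V − Δ·S = 0.0000.
(1,1): S=106.4000. Δ = (V_up−V_dn)/(S_up−S_dn) = (22.9280−0.0000)/(119.1680−95.7600) = 0.9795. V = [p*·22.9280 + (1−p*)·0.0000]/1.05 = 14.8883. B = V − Δ·S = -89.3299.
(0,0): S=95.0000. Δ = (V_up−V_dn)/(S_up−S_dn) = (14.8883−0.0000)/(106.4000−85.5000) = 0.7124. V = [p*·14.8883 + (1−p*)·0.0000]/1.05 = 9.6677. B = V − Δ·S = -58.0064.
The time-0 hedge costs 9.6677, which is the no-arbitrage price.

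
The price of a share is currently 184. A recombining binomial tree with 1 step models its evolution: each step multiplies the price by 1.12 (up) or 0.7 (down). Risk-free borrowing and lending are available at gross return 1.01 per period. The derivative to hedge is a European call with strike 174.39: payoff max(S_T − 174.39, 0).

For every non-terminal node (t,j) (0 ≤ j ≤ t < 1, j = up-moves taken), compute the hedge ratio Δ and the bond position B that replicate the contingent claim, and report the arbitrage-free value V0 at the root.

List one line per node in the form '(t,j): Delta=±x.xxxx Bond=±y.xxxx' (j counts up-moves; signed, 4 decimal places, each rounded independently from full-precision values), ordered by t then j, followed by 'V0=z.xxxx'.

No-arbitrage ⇒ martingale measure with p* = (R−d)/(u−d) = 0.7381.
Terminal values V(1,·): V(1,0)=0.0000, V(1,1)=31.6900
(0,0): S=184.0000. Δ = (V_up−V_dn)/(S_up−S_dn) = (31.6900−0.0000)/(206.0800−128.8000) = 0.4101. V = [p*·31.6900 + (1−p*)·0.0000]/1.01 = 23.1587. B = V − Δ·S = -52.2937.
The time-0 hedge costs 23.1587, which is the no-arbitrage price.

(0,0): Delta=0.4101 Bond=-52.2937
V0=23.1587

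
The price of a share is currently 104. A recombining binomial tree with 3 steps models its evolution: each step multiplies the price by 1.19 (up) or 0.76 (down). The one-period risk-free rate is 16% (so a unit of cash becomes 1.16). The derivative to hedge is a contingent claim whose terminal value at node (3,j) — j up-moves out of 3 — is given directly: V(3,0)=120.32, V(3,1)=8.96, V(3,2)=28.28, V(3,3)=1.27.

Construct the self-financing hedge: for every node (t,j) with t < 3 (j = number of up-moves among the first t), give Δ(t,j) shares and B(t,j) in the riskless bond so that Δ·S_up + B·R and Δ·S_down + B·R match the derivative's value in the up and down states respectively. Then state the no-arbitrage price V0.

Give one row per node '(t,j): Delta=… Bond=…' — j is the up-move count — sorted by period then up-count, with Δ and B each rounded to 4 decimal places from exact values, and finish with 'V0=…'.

(0,0): Delta=-0.3557 Bond=41.0378
(1,0): Delta=0.2588 Bond=-0.9687
(1,1): Delta=-0.3852 Bond=51.2468
(2,0): Delta=-4.3112 Bond=273.3986
(2,1): Delta=0.4777 Bond=-21.7129
(2,2): Delta=-0.4265 Bond=65.5333
V0=4.0405

Risk-neutral probability p* = (R−d)/(u−d) = (1.16−0.76)/(1.19−0.76) = 0.9302.
Terminal values V(3,·): V(3,0)=120.3200, V(3,1)=8.9600, V(3,2)=28.2800, V(3,3)=1.2700
  t=2,j=0: stock 60.0704 → up 71.4838 (V=8.9600), down 45.6535 (V=120.3200). Price 14.4218; hedge Δ=-4.3112, bond B=273.3986.
  t=2,j=1: stock 94.0576 → up 111.9285 (V=28.2800), down 71.4838 (V=8.9600). Price 23.2173; hedge Δ=0.4777, bond B=-21.7129.
  t=2,j=2: stock 147.2744 → up 175.2565 (V=1.2700), down 111.9285 (V=28.2800). Price 2.7193; hedge Δ=-0.4265, bond B=65.5333.
  t=1,j=0: stock 79.0400 → up 94.0576 (V=23.2173), down 60.0704 (V=14.4218). Price 19.4859; hedge Δ=0.2588, bond B=-0.9687.
  t=1,j=1: stock 123.7600 → up 147.2744 (V=2.7193), down 94.0576 (V=23.2173). Price 3.5771; hedge Δ=-0.3852, bond B=51.2468.
  t=0,j=0: stock 104.0000 → up 123.7600 (V=3.5771), down 79.0400 (V=19.4859). Price 4.0405; hedge Δ=-0.3557, bond B=41.0378.
Each (Δ,B) replicates both successor values, so the strategy is self-financing and V0 is arbitrage-free.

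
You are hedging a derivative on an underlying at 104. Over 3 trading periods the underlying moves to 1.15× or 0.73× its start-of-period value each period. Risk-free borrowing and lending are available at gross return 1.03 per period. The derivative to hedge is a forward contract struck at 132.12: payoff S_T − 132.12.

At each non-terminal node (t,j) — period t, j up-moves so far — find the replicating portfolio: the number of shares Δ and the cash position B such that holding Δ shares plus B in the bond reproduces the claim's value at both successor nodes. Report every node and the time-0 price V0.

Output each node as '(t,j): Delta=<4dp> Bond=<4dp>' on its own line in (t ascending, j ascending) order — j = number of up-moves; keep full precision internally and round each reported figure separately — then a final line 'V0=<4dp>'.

Risk-neutral probability p* = (R−d)/(u−d) = (1.03−0.73)/(1.15−0.73) = 0.7143.
At expiry t=3: V(3,0)=-91.6622, V(3,1)=-68.3852, V(3,2)=-31.7158, V(3,3)=26.0510
(2,0): S=55.4216. Δ = (V_up−V_dn)/(S_up−S_dn) = (-68.3852−-91.6622)/(63.7348−40.4578) = 1.0000. V = [p*·-68.3852 + (1−p*)·-91.6622]/1.03 = -72.8502. B = V − Δ·S = -128.2718.
(2,1): S=87.3080. Δ = (V_up−V_dn)/(S_up−S_dn) = (-31.7158−-68.3852)/(100.4042−63.7348) = 1.0000. V = [p*·-31.7158 + (1−p*)·-68.3852]/1.03 = -40.9638. B = V − Δ·S = -128.2718.
(2,2): S=137.5400. Δ = (V_up−V_dn)/(S_up−S_dn) = (26.0510−-31.7158)/(158.1710−100.4042) = 1.0000. V = [p*·26.0510 + (1−p*)·-31.7158]/1.03 = 9.2682. B = V − Δ·S = -128.2718.
(1,0): S=75.9200. Δ = (V_up−V_dn)/(S_up−S_dn) = (-40.9638−-72.8502)/(87.3080−55.4216) = 1.0000. V = [p*·-40.9638 + (1−p*)·-72.8502]/1.03 = -48.6158. B = V − Δ·S = -124.5358.
(1,1): S=119.6000. Δ = (V_up−V_dn)/(S_up−S_dn) = (9.2682−-40.9638)/(137.5400−87.3080) = 1.0000. V = [p*·9.2682 + (1−p*)·-40.9638]/1.03 = -4.9358. B = V − Δ·S = -124.5358.
(0,0): S=104.0000. Δ = (V_up−V_dn)/(S_up−S_dn) = (-4.9358−-48.6158)/(119.6000−75.9200) = 1.0000. V = [p*·-4.9358 + (1−p*)·-48.6158]/1.03 = -16.9085. B = V − Δ·S = -120.9085.
Each (Δ,B) replicates both successor values, so the strategy is self-financing and V0 is arbitrage-free.

(0,0): Delta=1.0000 Bond=-120.9085
(1,0): Delta=1.0000 Bond=-124.5358
(1,1): Delta=1.0000 Bond=-124.5358
(2,0): Delta=1.0000 Bond=-128.2718
(2,1): Delta=1.0000 Bond=-128.2718
(2,2): Delta=1.0000 Bond=-128.2718
V0=-16.9085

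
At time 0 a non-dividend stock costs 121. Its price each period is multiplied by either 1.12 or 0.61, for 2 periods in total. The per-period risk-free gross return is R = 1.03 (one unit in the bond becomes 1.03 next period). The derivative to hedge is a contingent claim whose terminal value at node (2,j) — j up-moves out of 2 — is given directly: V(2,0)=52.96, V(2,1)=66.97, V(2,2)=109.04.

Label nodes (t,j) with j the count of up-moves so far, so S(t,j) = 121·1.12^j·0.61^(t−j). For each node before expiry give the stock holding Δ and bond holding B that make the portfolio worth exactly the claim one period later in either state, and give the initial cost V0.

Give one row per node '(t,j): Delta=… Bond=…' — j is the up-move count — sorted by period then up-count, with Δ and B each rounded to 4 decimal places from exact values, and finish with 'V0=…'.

Risk-neutral probability p* = (R−d)/(u−d) = (1.03−0.61)/(1.12−0.61) = 0.8235.
Terminal payoffs: V(2,0)=52.9600, V(2,1)=66.9700, V(2,2)=109.0400
Node (1,0) S=73.8100: V=(p*·66.9700+(1−p*)·52.9600)/1.03=62.6191; Δ=(66.9700−52.9600)/(82.6672−45.0241)=0.3722; B=V−Δ·S=35.1485
Node (1,1) S=135.5200: V=(p*·109.0400+(1−p*)·66.9700)/1.03=98.6562; Δ=(109.0400−66.9700)/(151.7824−82.6672)=0.6087; B=V−Δ·S=16.1660
Node (0,0) S=121.0000: V=(p*·98.6562+(1−p*)·62.6191)/1.03=89.6085; Δ=(98.6562−62.6191)/(135.5200−73.8100)=0.5840; B=V−Δ·S=18.9474
The time-0 hedge costs 89.6085, which is the no-arbitrage price.

(0,0): Delta=0.5840 Bond=18.9474
(1,0): Delta=0.3722 Bond=35.1485
(1,1): Delta=0.6087 Bond=16.1660
V0=89.6085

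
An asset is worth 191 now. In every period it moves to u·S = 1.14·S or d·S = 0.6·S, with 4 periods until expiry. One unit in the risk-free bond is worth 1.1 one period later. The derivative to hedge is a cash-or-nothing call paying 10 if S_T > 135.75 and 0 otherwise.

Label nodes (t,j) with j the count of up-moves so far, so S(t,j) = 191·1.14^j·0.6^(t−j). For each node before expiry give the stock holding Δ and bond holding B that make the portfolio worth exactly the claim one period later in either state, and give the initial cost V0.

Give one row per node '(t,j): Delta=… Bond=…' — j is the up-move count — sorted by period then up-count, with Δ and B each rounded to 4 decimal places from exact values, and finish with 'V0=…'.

Under the risk-neutral measure, an up-move has probability p* = (R−d)/(u−d) = 0.9259 and values discount at R = 1.1.
Terminal payoffs: V(4,0)=0.0000, V(4,1)=0.0000, V(4,2)=0.0000, V(4,3)=10.0000, V(4,4)=10.0000
Node (3,0) S=41.2560: V=(p*·0.0000+(1−p*)·0.0000)/1.1=0.0000; Δ=(0.0000−0.0000)/(47.0318−24.7536)=0.0000; B=V−Δ·S=0.0000
Node (3,1) S=78.3864: V=(p*·0.0000+(1−p*)·0.0000)/1.1=0.0000; Δ=(0.0000−0.0000)/(89.3605−47.0318)=0.0000; B=V−Δ·S=0.0000
Node (3,2) S=148.9342: V=(p*·10.0000+(1−p*)·0.0000)/1.1=8.4175; Δ=(10.0000−0.0000)/(169.7849−89.3605)=0.1243; B=V−Δ·S=-10.1010
Node (3,3) S=282.9749: V=(p*·10.0000+(1−p*)·10.0000)/1.1=9.0909; Δ=(10.0000−10.0000)/(322.5914−169.7849)=0.0000; B=V−Δ·S=9.0909
Node (2,0) S=68.7600: V=(p*·0.0000+(1−p*)·0.0000)/1.1=0.0000; Δ=(0.0000−0.0000)/(78.3864−41.2560)=0.0000; B=V−Δ·S=0.0000
Node (2,1) S=130.6440: V=(p*·8.4175+(1−p*)·0.0000)/1.1=7.0854; Δ=(8.4175−0.0000)/(148.9342−78.3864)=0.1193; B=V−Δ·S=-8.5025
Node (2,2) S=248.2236: V=(p*·9.0909+(1−p*)·8.4175)/1.1=8.2191; Δ=(9.0909−8.4175)/(282.9749−148.9342)=0.0050; B=V−Δ·S=6.9721
Node (1,0) S=114.6000: V=(p*·7.0854+(1−p*)·0.0000)/1.1=5.9642; Δ=(7.0854−0.0000)/(130.6440−68.7600)=0.1145; B=V−Δ·S=-7.1570
Node (1,1) S=217.7400: V=(p*·8.2191+(1−p*)·7.0854)/1.1=7.3956; Δ=(8.2191−7.0854)/(248.2236−130.6440)=0.0096; B=V−Δ·S=5.2962
Node (0,0) S=191.0000: V=(p*·7.3956+(1−p*)·5.9642)/1.1=6.6269; Δ=(7.3956−5.9642)/(217.7400−114.6000)=0.0139; B=V−Δ·S=3.9761
Self-financing check: at every node Δ·S+B equals the discounted successor values.

(0,0): Delta=0.0139 Bond=3.9761
(1,0): Delta=0.1145 Bond=-7.1570
(1,1): Delta=0.0096 Bond=5.2962
(2,0): Delta=0.0000 Bond=0.0000
(2,1): Delta=0.1193 Bond=-8.5025
(2,2): Delta=0.0050 Bond=6.9721
(3,0): Delta=0.0000 Bond=0.0000
(3,1): Delta=0.0000 Bond=0.0000
(3,2): Delta=0.1243 Bond=-10.1010
(3,3): Delta=0.0000 Bond=9.0909
V0=6.6269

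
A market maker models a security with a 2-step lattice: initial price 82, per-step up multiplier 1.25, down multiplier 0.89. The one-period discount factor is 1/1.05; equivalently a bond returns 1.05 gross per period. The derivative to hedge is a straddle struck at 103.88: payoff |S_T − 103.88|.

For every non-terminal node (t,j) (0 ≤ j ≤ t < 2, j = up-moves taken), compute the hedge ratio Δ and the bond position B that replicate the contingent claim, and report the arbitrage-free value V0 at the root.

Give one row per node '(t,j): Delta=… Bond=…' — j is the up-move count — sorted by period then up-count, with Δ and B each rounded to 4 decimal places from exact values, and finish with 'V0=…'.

(0,0): Delta=-0.3047 Bond=45.8965
(1,0): Delta=-1.0000 Bond=98.9333
(1,1): Delta=0.3141 Bond=-15.2362
V0=20.9100

Since d<R<u, set p* = (R−d)/(u−d) = 0.4444; price each node as the discounted p*-expectation of its children.
At expiry t=2: V(2,0)=38.9278, V(2,1)=12.6550, V(2,2)=24.2450
(1,0): S=72.9800. Δ = (V_up−V_dn)/(S_up−S_dn) = (12.6550−38.9278)/(91.2250−64.9522) = -1.0000. V = [p*·12.6550 + (1−p*)·38.9278]/1.05 = 25.9533. B = V − Δ·S = 98.9333.
(1,1): S=102.5000. Δ = (V_up−V_dn)/(S_up−S_dn) = (24.2450−12.6550)/(128.1250−91.2250) = 0.3141. V = [p*·24.2450 + (1−p*)·12.6550]/1.05 = 16.9582. B = V − Δ·S = -15.2362.
(0,0): S=82.0000. Δ = (V_up−V_dn)/(S_up−S_dn) = (16.9582−25.9533)/(102.5000−72.9800) = -0.3047. V = [p*·16.9582 + (1−p*)·25.9533]/1.05 = 20.9100. B = V − Δ·S = 45.8965.
Self-financing check: at every node Δ·S+B equals the discounted successor values.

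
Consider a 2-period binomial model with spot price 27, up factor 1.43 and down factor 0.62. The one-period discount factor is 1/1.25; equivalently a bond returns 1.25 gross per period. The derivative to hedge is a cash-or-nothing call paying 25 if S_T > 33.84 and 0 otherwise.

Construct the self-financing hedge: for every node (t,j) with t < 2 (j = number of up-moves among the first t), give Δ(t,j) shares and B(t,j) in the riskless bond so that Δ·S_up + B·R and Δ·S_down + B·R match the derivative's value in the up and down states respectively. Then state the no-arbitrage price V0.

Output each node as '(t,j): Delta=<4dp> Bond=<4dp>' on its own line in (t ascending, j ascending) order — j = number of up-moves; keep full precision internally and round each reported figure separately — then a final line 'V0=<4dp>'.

(0,0): Delta=0.7113 Bond=-9.5254
(1,0): Delta=0.0000 Bond=0.0000
(1,1): Delta=0.7994 Bond=-15.3086
V0=9.6790

Risk-neutral probability p* = (R−d)/(u−d) = (1.25−0.62)/(1.43−0.62) = 0.7778.
Terminal payoffs: V(2,0)=0.0000, V(2,1)=0.0000, V(2,2)=25.0000
Node (1,0) S=16.7400: V=(p*·0.0000+(1−p*)·0.0000)/1.25=0.0000; Δ=(0.0000−0.0000)/(23.9382−10.3788)=0.0000; B=V−Δ·S=0.0000
Node (1,1) S=38.6100: V=(p*·25.0000+(1−p*)·0.0000)/1.25=15.5556; Δ=(25.0000−0.0000)/(55.2123−23.9382)=0.7994; B=V−Δ·S=-15.3086
Node (0,0) S=27.0000: V=(p*·15.5556+(1−p*)·0.0000)/1.25=9.6790; Δ=(15.5556−0.0000)/(38.6100−16.7400)=0.7113; B=V−Δ·S=-9.5254
Each (Δ,B) replicates both successor values, so the strategy is self-financing and V0 is arbitrage-free.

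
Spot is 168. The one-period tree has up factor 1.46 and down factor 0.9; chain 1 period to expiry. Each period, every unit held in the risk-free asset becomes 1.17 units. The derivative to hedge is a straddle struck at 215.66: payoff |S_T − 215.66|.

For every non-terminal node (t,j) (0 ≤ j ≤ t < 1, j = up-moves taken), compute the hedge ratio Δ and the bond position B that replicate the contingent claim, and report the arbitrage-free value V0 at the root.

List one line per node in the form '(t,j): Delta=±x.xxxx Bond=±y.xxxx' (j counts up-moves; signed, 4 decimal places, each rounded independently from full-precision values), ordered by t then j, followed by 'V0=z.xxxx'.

No-arbitrage ⇒ martingale measure with p* = (R−d)/(u−d) = 0.4821.
Terminal values V(1,·): V(1,0)=64.4600, V(1,1)=29.6200
  t=0,j=0: stock 168.0000 → up 245.2800 (V=29.6200), down 151.2000 (V=64.4600). Price 40.7369; hedge Δ=-0.3703, bond B=102.9512.
Check: Δ(0,0)·S0 + B(0,0) = 40.7369 = V0.

(0,0): Delta=-0.3703 Bond=102.9512
V0=40.7369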